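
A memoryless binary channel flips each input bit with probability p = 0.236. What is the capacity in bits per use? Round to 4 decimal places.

0.2117 bits

Binary symmetric channel: C = 1 − h₂(ε) where h₂ is the binary entropy function.
h₂(0.236) = −0.236·log₂0.236 − 0.764·log₂0.764 = 0.7883.
C = 1 − 0.7883 = 0.2117 bits per channel use.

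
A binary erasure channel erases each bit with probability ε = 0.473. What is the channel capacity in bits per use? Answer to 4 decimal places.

0.5270 bits

Binary erasure channel: capacity C = 1 − ε.
C = 1 − 0.473 = 0.5270 bits per channel use.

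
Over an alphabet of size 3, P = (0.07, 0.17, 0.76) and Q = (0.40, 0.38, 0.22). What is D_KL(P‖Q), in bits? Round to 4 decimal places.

0.9860 bits

D(P‖Q) = Σ p·log₂(p/q).
  0.07·log₂(0.07/0.40) = -0.17602
  0.17·log₂(0.17/0.38) = -0.19728
  0.76·log₂(0.76/0.22) = 1.35926
D(P‖Q) = 0.9860 bits.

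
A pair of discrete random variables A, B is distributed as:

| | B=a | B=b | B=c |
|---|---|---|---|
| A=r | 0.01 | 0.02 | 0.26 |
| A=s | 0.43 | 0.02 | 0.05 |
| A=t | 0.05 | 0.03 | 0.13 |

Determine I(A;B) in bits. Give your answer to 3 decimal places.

0.497 bits

Marginals: p(A) = (0.2900, 0.5000, 0.2100), p(B) = (0.4900, 0.0700, 0.4400).
I(A;B) = H(A) + H(B) − H(A,B).
H(A) = 1.4907, H(B) = 1.2940, H(A,B) = 2.2876.
I(A;B) = 1.4907 + 1.2940 − 2.2876 = 0.497 bits.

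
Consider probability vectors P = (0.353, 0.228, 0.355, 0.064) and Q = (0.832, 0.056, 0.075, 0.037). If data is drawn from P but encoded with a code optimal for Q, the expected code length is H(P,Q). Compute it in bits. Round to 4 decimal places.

2.6728 bits

H(P,Q) = −Σ p·log₂ q.
  −0.353·log₂(0.832) = 0.09367
  −0.228·log₂(0.056) = 0.94812
  −0.355·log₂(0.075) = 1.32662
  −0.064·log₂(0.037) = 0.30441
H(P,Q) = 2.6728 bits.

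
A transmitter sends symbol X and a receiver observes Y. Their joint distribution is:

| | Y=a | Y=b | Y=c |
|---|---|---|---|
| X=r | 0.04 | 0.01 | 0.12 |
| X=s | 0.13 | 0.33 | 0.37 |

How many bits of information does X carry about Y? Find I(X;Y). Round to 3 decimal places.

0.065 bits

Marginals: p(X) = (0.1700, 0.8300), p(Y) = (0.1700, 0.3400, 0.4900).
I(X;Y) = H(X) + H(Y) − H(X,Y).
H(X) = 0.6577, H(Y) = 1.4680, H(X,Y) = 2.0605.
I(X;Y) = 0.6577 + 1.4680 − 2.0605 = 0.065 bits.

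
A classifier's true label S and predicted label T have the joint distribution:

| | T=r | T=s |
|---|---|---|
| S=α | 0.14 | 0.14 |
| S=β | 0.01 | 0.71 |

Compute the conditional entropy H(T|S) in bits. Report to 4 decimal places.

Chain rule: H(T|S) = H(S,T) − H(S).
Marginals: p(S) = (0.2800, 0.7200), p(T) = (0.1500, 0.8500).
H(S,T) = 1.2115 bits; H(S) = 0.8555 bits.
H(T|S) = 1.2115 − 0.8555 = 0.3560 bits.

0.3560 bits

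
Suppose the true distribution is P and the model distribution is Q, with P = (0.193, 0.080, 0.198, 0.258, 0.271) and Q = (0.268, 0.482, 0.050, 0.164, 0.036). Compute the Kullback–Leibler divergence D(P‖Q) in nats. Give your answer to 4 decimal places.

0.7294 nats

D(P‖Q) = Σ p·ln(p/q).
  0.193·ln(0.193/0.268) = -0.06336
  0.080·ln(0.080/0.482) = -0.14367
  0.198·ln(0.198/0.050) = 0.27250
  0.258·ln(0.258/0.164) = 0.11690
  0.271·ln(0.271/0.036) = 0.54704
D(P‖Q) = 0.7294 nats.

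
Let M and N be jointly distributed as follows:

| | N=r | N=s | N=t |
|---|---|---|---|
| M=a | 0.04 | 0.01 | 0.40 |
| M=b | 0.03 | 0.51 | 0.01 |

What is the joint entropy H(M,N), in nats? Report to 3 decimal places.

H(M,N) = −Σ p(x,y)·ln p(x,y) over all 6 cells.
  cell (a,r): −0.04·ln0.04 = 0.1288
  cell (a,s): −0.01·ln0.01 = 0.0461
  cell (a,t): −0.40·ln0.40 = 0.3665
  cell (b,r): −0.03·ln0.03 = 0.1052
  cell (b,s): −0.51·ln0.51 = 0.3434
  cell (b,t): −0.01·ln0.01 = 0.0461
Sum = 1.036 nats.

1.036 nats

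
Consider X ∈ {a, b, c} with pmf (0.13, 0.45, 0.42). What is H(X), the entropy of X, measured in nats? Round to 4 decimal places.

H(X) = −Σ p·ln p.
  −(0.13)·ln(0.13) = 0.26523
  −(0.45)·ln(0.45) = 0.35933
  −(0.42)·ln(0.42) = 0.36435
Sum: 0.26523 + 0.35933 + 0.36435 = 0.9889 nats.

0.9889 nats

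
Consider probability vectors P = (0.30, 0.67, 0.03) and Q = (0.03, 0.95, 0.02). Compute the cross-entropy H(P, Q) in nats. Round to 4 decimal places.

1.2037 nats

H(P,Q) = −Σ p·ln q.
  −0.30·ln(0.03) = 1.05197
  −0.67·ln(0.95) = 0.03437
  −0.03·ln(0.02) = 0.11736
H(P,Q) = 1.2037 nats.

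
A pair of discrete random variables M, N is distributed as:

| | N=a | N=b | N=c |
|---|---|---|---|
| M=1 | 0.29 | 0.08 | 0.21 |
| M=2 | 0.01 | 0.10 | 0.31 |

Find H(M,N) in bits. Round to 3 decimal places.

H(M,N) = −Σ p(x,y)·log₂ p(x,y) over all 6 cells.
  cell (1,a): −0.29·log₂0.29 = 0.5179
  cell (1,b): −0.08·log₂0.08 = 0.2915
  cell (1,c): −0.21·log₂0.21 = 0.4728
  cell (2,a): −0.01·log₂0.01 = 0.0664
  cell (2,b): −0.10·log₂0.10 = 0.3322
  cell (2,c): −0.31·log₂0.31 = 0.5238
Sum = 2.205 bits.

2.205 bits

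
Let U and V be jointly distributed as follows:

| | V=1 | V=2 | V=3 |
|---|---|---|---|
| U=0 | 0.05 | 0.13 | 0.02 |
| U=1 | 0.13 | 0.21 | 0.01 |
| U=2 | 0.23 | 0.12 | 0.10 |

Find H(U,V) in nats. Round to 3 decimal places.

1.955 nats

H(U,V) = −Σ p(x,y)·ln p(x,y) over all 9 cells.
  cell (0,1): −0.05·ln0.05 = 0.1498
  cell (0,2): −0.13·ln0.13 = 0.2652
  cell (0,3): −0.02·ln0.02 = 0.0782
  cell (1,1): −0.13·ln0.13 = 0.2652
  cell (1,2): −0.21·ln0.21 = 0.3277
  cell (1,3): −0.01·ln0.01 = 0.0461
  cell (2,1): −0.23·ln0.23 = 0.3380
  cell (2,2): −0.12·ln0.12 = 0.2544
  cell (2,3): −0.10·ln0.10 = 0.2303
Sum = 1.955 nats.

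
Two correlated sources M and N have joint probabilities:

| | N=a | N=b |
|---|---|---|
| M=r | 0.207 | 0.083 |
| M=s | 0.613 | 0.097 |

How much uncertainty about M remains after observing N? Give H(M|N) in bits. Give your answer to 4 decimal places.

0.8476 bits

Marginals: p(M) = (0.2900, 0.7100), p(N) = (0.8200, 0.1800).
H(M|N) = Σ p(N) · H(M|N=·).
  N=a: p=0.8200, H(M|N=a) = 0.8151
  N=b: p=0.1800, H(M|N=b) = 0.9956
Weighted sum = 0.8476 bits.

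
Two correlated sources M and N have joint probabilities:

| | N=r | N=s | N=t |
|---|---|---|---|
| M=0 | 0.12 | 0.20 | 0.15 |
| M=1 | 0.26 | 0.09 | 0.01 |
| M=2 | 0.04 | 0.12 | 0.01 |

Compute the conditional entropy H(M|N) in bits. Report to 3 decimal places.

Chain rule: H(M|N) = H(M,N) − H(N).
Marginals: p(M) = (0.4700, 0.3600, 0.1700), p(N) = (0.4200, 0.4100, 0.1700).
H(M,N) = 2.7456 bits; H(N) = 1.4876 bits.
H(M|N) = 2.7456 − 1.4876 = 1.258 bits.

1.258 bits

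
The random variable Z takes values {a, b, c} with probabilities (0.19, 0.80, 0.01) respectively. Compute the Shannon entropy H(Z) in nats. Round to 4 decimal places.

H(Z) = −Σ p·ln p.
  −(0.19)·ln(0.19) = 0.31554
  −(0.80)·ln(0.80) = 0.17851
  −(0.01)·ln(0.01) = 0.04605
Sum: 0.31554 + 0.17851 + 0.04605 = 0.5401 nats.

0.5401 nats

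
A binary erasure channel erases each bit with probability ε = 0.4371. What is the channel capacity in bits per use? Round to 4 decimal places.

0.5629 bits

Binary erasure channel: capacity C = 1 − ε.
C = 1 − 0.4371 = 0.5629 bits per channel use.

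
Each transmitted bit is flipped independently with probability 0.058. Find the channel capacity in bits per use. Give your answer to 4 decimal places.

0.6805 bits

Binary symmetric channel: C = 1 − h₂(ε) where h₂ is the binary entropy function.
h₂(0.058) = −0.058·log₂0.058 − 0.942·log₂0.942 = 0.3195.
C = 1 − 0.3195 = 0.6805 bits per channel use.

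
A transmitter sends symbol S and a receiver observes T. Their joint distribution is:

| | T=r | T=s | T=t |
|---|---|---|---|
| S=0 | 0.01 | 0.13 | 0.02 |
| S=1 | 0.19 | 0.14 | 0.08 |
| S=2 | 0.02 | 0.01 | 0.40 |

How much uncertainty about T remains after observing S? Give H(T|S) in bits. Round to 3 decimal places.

Marginals: p(S) = (0.1600, 0.4100, 0.4300), p(T) = (0.2200, 0.2800, 0.5000).
H(T|S) = Σ p(S) · H(T|S=·).
  S=0: p=0.1600, H(T|S=0) = 0.8684
  S=1: p=0.4100, H(T|S=1) = 1.5036
  S=2: p=0.4300, H(T|S=2) = 0.4291
Weighted sum = 0.940 bits.

0.940 bits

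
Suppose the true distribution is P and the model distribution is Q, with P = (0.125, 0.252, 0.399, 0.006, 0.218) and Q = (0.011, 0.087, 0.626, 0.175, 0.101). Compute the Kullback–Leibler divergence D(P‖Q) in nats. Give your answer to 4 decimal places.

D(P‖Q) = Σ p·ln(p/q).
  0.125·ln(0.125/0.011) = 0.30380
  0.252·ln(0.252/0.087) = 0.26801
  0.399·ln(0.399/0.626) = -0.17971
  0.006·ln(0.006/0.175) = -0.02024
  0.218·ln(0.218/0.101) = 0.16772
D(P‖Q) = 0.5396 nats.

0.5396 nats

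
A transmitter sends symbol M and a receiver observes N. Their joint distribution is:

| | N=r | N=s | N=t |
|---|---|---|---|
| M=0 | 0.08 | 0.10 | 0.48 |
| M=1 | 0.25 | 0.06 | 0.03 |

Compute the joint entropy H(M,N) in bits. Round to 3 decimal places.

2.027 bits

H(M,N) = −Σ p(x,y)·log₂ p(x,y) over all 6 cells.
  cell (0,r): −0.08·log₂0.08 = 0.2915
  cell (0,s): −0.10·log₂0.10 = 0.3322
  cell (0,t): −0.48·log₂0.48 = 0.5083
  cell (1,r): −0.25·log₂0.25 = 0.5000
  cell (1,s): −0.06·log₂0.06 = 0.2435
  cell (1,t): −0.03·log₂0.03 = 0.1518
Sum = 2.027 bits.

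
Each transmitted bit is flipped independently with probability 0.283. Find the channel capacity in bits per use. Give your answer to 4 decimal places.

Binary symmetric channel: C = 1 − h₂(ε) where h₂ is the binary entropy function.
h₂(0.283) = −0.283·log₂0.283 − 0.717·log₂0.717 = 0.8595.
C = 1 − 0.8595 = 0.1405 bits per channel use.

0.1405 bits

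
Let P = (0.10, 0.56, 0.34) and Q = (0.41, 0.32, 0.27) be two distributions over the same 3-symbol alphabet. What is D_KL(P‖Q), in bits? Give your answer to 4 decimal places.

D(P‖Q) = Σ p·log₂(p/q).
  0.10·log₂(0.10/0.41) = -0.20356
  0.56·log₂(0.56/0.32) = 0.45212
  0.34·log₂(0.34/0.27) = 0.11308
D(P‖Q) = 0.3616 bits.

0.3616 bits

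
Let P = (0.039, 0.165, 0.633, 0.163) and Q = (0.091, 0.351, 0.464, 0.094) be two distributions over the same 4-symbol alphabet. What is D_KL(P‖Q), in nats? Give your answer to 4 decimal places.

D(P‖Q) = Σ p·ln(p/q).
  0.039·ln(0.039/0.091) = -0.03304
  0.165·ln(0.165/0.351) = -0.12455
  0.633·ln(0.633/0.464) = 0.19660
  0.163·ln(0.163/0.094) = 0.08972
D(P‖Q) = 0.1287 nats.

0.1287 nats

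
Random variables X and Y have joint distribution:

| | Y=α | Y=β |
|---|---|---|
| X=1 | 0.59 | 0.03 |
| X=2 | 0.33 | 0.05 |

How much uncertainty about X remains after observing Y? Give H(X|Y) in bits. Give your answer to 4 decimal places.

0.9426 bits

Marginals: p(X) = (0.6200, 0.3800), p(Y) = (0.9200, 0.0800).
H(X|Y) = Σ p(Y) · H(X|Y=·).
  Y=α: p=0.9200, H(X|Y=α) = 0.9416
  Y=β: p=0.0800, H(X|Y=β) = 0.9544
Weighted sum = 0.9426 bits.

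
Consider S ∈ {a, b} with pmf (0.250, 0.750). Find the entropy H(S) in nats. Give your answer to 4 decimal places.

H(S) = −Σ p·ln p.
  −(0.250)·ln(0.250) = 0.34657
  −(0.750)·ln(0.750) = 0.21576
Sum: 0.34657 + 0.21576 = 0.5623 nats.

0.5623 nats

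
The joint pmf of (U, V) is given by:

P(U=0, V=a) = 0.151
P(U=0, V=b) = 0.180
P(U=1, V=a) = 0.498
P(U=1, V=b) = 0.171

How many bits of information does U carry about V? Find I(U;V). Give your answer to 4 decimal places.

Marginals: p(U) = (0.3310, 0.6690), p(V) = (0.6490, 0.3510).
I(U;V) = Σ p(x,y)·log₂[p(x,y)/(p(x)p(y))].
  (0,a): 0.151·log₂(0.7029) = -0.07679
  (0,b): 0.180·log₂(1.5493) = 0.11369
  (1,a): 0.498·log₂(1.1470) = 0.09853
  (1,b): 0.171·log₂(0.7282) = -0.07824
Sum = 0.0572 bits.

0.0572 bits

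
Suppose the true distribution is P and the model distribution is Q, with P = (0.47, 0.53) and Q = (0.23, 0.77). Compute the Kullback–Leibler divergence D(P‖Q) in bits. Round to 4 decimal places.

D(P‖Q) = Σ p·log₂(p/q).
  0.47·log₂(0.47/0.23) = 0.48458
  0.53·log₂(0.53/0.77) = -0.28560
D(P‖Q) = 0.1990 bits.

0.1990 bits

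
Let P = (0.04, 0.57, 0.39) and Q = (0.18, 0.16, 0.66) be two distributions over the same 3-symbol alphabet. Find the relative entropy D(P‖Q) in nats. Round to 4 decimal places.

D(P‖Q) = Σ p·ln(p/q).
  0.04·ln(0.04/0.18) = -0.06016
  0.57·ln(0.57/0.16) = 0.72416
  0.39·ln(0.39/0.66) = -0.20518
D(P‖Q) = 0.4588 nats.

0.4588 nats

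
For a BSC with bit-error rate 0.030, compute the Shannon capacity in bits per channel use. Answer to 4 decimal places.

Binary symmetric channel: C = 1 − h₂(ε) where h₂ is the binary entropy function.
h₂(0.030) = −0.030·log₂0.030 − 0.970·log₂0.970 = 0.1944.
C = 1 − 0.1944 = 0.8056 bits per channel use.

0.8056 bits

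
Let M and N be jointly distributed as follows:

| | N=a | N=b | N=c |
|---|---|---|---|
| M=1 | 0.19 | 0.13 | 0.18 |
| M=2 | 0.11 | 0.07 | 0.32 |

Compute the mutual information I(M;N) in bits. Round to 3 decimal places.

0.057 bits

Marginals: p(M) = (0.5000, 0.5000), p(N) = (0.3000, 0.2000, 0.5000).
I(M;N) = H(M) + H(N) − H(M,N).
H(M) = 1.0000, H(N) = 1.4855, H(M,N) = 2.4281.
I(M;N) = 1.0000 + 1.4855 − 2.4281 = 0.057 bits.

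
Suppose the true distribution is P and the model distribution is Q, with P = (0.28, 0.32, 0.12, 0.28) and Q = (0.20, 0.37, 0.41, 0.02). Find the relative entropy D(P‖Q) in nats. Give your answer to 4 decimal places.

D(P‖Q) = Σ p·ln(p/q).
  0.28·ln(0.28/0.20) = 0.09421
  0.32·ln(0.32/0.37) = -0.04646
  0.12·ln(0.12/0.41) = -0.14744
  0.28·ln(0.28/0.02) = 0.73894
D(P‖Q) = 0.6393 nats.

0.6393 nats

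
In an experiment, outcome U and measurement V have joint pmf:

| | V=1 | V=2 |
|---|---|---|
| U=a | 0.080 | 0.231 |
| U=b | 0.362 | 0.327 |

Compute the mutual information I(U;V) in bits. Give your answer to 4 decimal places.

Marginals: p(U) = (0.3110, 0.6890), p(V) = (0.4420, 0.5580).
I(U;V) = H(U) + H(V) − H(U,V).
H(U) = 0.8943, H(V) = 0.9903, H(U,V) = 1.8379.
I(U;V) = 0.8943 + 0.9903 − 1.8379 = 0.0467 bits.

0.0467 bits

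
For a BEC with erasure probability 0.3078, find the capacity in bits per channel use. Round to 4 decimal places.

Binary erasure channel: capacity C = 1 − ε.
C = 1 − 0.3078 = 0.6922 bits per channel use.

0.6922 bits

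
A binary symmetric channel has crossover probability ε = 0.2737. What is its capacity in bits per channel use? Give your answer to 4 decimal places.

Binary symmetric channel: C = 1 − h₂(ε) where h₂ is the binary entropy function.
h₂(0.2737) = −0.2737·log₂0.2737 − 0.7263·log₂0.7263 = 0.8467.
C = 1 − 0.8467 = 0.1533 bits per channel use.

0.1533 bits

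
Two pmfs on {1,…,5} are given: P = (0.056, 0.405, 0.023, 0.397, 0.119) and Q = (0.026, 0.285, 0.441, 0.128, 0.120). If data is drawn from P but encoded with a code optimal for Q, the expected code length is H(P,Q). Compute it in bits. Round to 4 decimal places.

H(P,Q) = −Σ p·log₂ q.
  −0.056·log₂(0.026) = 0.29486
  −0.405·log₂(0.285) = 0.73344
  −0.023·log₂(0.441) = 0.02717
  −0.397·log₂(0.128) = 1.17742
  −0.119·log₂(0.120) = 0.36401
H(P,Q) = 2.5969 bits.

2.5969 bits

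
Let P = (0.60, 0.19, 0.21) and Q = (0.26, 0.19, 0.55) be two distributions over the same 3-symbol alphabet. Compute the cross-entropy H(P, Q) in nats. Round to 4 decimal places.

H(P,Q) = −Σ p·ln q.
  −0.60·ln(0.26) = 0.80824
  −0.19·ln(0.19) = 0.31554
  −0.21·ln(0.55) = 0.12555
H(P,Q) = 1.2493 nats.

1.2493 nats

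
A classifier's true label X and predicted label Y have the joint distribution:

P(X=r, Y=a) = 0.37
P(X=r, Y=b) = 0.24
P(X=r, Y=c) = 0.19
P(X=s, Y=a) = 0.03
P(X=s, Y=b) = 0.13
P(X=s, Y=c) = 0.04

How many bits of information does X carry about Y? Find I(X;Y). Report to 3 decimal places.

0.069 bits

Marginals: p(X) = (0.8000, 0.2000), p(Y) = (0.4000, 0.3700, 0.2300).
I(X;Y) = H(X) + H(Y) − H(X,Y).
H(X) = 0.7219, H(Y) = 1.5472, H(X,Y) = 2.2003.
I(X;Y) = 0.7219 + 1.5472 − 2.2003 = 0.069 bits.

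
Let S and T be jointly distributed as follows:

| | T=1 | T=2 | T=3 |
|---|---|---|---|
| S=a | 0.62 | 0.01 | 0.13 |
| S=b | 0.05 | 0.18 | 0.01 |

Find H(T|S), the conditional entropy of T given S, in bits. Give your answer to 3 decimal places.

0.809 bits

Chain rule: H(T|S) = H(S,T) − H(S).
Marginals: p(S) = (0.7600, 0.2400), p(T) = (0.6700, 0.1900, 0.1400).
H(S,T) = 1.6045 bits; H(S) = 0.7950 bits.
H(T|S) = 1.6045 − 0.7950 = 0.809 bits.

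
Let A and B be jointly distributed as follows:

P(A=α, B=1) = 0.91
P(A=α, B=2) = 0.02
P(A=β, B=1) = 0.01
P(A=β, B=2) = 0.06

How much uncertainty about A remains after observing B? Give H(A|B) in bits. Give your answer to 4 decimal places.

0.1445 bits

Chain rule: H(A|B) = H(A,B) − H(B).
Marginals: p(A) = (0.9300, 0.0700), p(B) = (0.9200, 0.0800).
H(A,B) = 0.5467 bits; H(B) = 0.4022 bits.
H(A|B) = 0.5467 − 0.4022 = 0.1445 bits.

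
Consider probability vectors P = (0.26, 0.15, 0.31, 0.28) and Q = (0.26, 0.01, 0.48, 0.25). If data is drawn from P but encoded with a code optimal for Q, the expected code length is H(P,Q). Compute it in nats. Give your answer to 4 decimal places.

1.6567 nats

H(P,Q) = −Σ p·ln q.
  −0.26·ln(0.26) = 0.35024
  −0.15·ln(0.01) = 0.69078
  −0.31·ln(0.48) = 0.22753
  −0.28·ln(0.25) = 0.38816
H(P,Q) = 1.6567 nats.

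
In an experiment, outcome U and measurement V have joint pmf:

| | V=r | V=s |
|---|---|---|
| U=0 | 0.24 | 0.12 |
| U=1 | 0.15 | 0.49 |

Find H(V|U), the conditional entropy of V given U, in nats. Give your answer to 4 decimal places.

0.5776 nats

Marginals: p(U) = (0.3600, 0.6400), p(V) = (0.3900, 0.6100).
H(V|U) = Σ p(U) · H(V|U=·).
  U=0: p=0.3600, H(V|U=0) = 0.6365
  U=1: p=0.6400, H(V|U=1) = 0.5445
Weighted sum = 0.5776 nats.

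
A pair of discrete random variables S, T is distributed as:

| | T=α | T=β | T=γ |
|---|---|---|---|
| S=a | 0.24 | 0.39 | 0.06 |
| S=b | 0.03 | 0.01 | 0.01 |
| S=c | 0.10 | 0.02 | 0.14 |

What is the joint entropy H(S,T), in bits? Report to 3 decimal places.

H(S,T) = −Σ p(x,y)·log₂ p(x,y) over all 9 cells.
  cell (a,α): −0.24·log₂0.24 = 0.4941
  cell (a,β): −0.39·log₂0.39 = 0.5298
  cell (a,γ): −0.06·log₂0.06 = 0.2435
  cell (b,α): −0.03·log₂0.03 = 0.1518
  cell (b,β): −0.01·log₂0.01 = 0.0664
  cell (b,γ): −0.01·log₂0.01 = 0.0664
  cell (c,α): −0.10·log₂0.10 = 0.3322
  cell (c,β): −0.02·log₂0.02 = 0.1129
  cell (c,γ): −0.14·log₂0.14 = 0.3971
Sum = 2.394 bits.

2.394 bits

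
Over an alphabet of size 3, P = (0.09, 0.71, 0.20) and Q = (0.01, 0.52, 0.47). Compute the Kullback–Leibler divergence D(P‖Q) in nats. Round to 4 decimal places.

D(P‖Q) = Σ p·ln(p/q).
  0.09·ln(0.09/0.01) = 0.19775
  0.71·ln(0.71/0.52) = 0.22112
  0.20·ln(0.20/0.47) = -0.17088
D(P‖Q) = 0.2480 nats.

0.2480 nats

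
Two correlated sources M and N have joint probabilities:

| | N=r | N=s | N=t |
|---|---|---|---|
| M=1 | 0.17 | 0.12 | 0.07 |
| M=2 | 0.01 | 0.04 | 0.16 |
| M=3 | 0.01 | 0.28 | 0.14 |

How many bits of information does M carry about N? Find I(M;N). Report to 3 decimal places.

Marginals: p(M) = (0.3600, 0.2100, 0.4300), p(N) = (0.1900, 0.4400, 0.3700).
I(M;N) = Σ p(x,y)·log₂[p(x,y)/(p(x)p(y))].
  (1,r): 0.17·log₂(2.4854) = 0.2233
  (1,s): 0.12·log₂(0.7576) = -0.0481
  (1,t): 0.07·log₂(0.5255) = -0.0650
  (2,r): 0.01·log₂(0.2506) = -0.0200
  (2,s): 0.04·log₂(0.4329) = -0.0483
  (2,t): 0.16·log₂(2.0592) = 0.1667
  (3,r): 0.01·log₂(0.1224) = -0.0303
  (3,s): 0.28·log₂(1.4799) = 0.1583
  (3,t): 0.14·log₂(0.8799) = -0.0258
Sum = 0.311 bits.

0.311 bits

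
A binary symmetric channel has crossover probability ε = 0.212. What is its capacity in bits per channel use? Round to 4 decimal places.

Binary symmetric channel: C = 1 − h₂(ε) where h₂ is the binary entropy function.
h₂(0.212) = −0.212·log₂0.212 − 0.788·log₂0.788 = 0.7453.
C = 1 − 0.7453 = 0.2547 bits per channel use.

0.2547 bits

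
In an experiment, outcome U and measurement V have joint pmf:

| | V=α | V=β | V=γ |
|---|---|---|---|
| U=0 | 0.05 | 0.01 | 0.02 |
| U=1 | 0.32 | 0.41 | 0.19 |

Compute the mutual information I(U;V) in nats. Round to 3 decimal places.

Marginals: p(U) = (0.0800, 0.9200), p(V) = (0.3700, 0.4200, 0.2100).
I(U;V) = H(U) + H(V) − H(U,V).
H(U) = 0.2788, H(V) = 1.0600, H(U,V) = 1.3198.
I(U;V) = 0.2788 + 1.0600 − 1.3198 = 0.019 nats.

0.019 nats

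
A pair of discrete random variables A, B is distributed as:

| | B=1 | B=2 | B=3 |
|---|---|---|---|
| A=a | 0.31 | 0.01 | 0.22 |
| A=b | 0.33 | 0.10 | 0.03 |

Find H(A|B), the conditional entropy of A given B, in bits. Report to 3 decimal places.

0.820 bits

Marginals: p(A) = (0.5400, 0.4600), p(B) = (0.6400, 0.1100, 0.2500).
H(A|B) = Σ p(B) · H(A|B=·).
  B=1: p=0.6400, H(A|B=1) = 0.9993
  B=2: p=0.1100, H(A|B=2) = 0.4395
  B=3: p=0.2500, H(A|B=3) = 0.5294
Weighted sum = 0.820 bits.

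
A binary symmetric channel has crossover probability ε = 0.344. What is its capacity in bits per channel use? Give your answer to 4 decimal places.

Binary symmetric channel: C = 1 − h₂(ε) where h₂ is the binary entropy function.
h₂(0.344) = −0.344·log₂0.344 − 0.656·log₂0.656 = 0.9286.
C = 1 − 0.9286 = 0.0714 bits per channel use.

0.0714 bits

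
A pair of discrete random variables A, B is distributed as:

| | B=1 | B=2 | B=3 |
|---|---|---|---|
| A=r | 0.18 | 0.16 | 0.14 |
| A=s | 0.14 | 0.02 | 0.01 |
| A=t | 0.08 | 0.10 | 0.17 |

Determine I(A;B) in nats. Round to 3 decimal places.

0.098 nats

Marginals: p(A) = (0.4800, 0.1700, 0.3500), p(B) = (0.4000, 0.2800, 0.3200).
I(A;B) = H(A) + H(B) − H(A,B).
H(A) = 1.0210, H(B) = 1.0876, H(A,B) = 2.0102.
I(A;B) = 1.0210 + 1.0876 − 2.0102 = 0.098 nats.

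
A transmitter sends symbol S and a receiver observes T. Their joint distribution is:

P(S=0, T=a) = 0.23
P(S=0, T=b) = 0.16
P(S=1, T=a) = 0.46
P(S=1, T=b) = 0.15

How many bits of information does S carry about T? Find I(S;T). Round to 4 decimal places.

Marginals: p(S) = (0.3900, 0.6100), p(T) = (0.6900, 0.3100).
I(S;T) = Σ p(x,y)·log₂[p(x,y)/(p(x)p(y))].
  (0,a): 0.23·log₂(0.8547) = -0.05210
  (0,b): 0.16·log₂(1.3234) = 0.06468
  (1,a): 0.46·log₂(1.0929) = 0.05895
  (1,b): 0.15·log₂(0.7932) = -0.05013
Sum = 0.0214 bits.

0.0214 bits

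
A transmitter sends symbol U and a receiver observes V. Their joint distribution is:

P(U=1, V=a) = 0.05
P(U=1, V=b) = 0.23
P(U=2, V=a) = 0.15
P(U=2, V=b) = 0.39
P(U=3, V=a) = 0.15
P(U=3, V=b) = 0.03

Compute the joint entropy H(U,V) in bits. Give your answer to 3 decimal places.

H(U,V) = −Σ p(x,y)·log₂ p(x,y) over all 6 cells.
  cell (1,a): −0.05·log₂0.05 = 0.2161
  cell (1,b): −0.23·log₂0.23 = 0.4877
  cell (2,a): −0.15·log₂0.15 = 0.4105
  cell (2,b): −0.39·log₂0.39 = 0.5298
  cell (3,a): −0.15·log₂0.15 = 0.4105
  cell (3,b): −0.03·log₂0.03 = 0.1518
Sum = 2.206 bits.

2.206 bits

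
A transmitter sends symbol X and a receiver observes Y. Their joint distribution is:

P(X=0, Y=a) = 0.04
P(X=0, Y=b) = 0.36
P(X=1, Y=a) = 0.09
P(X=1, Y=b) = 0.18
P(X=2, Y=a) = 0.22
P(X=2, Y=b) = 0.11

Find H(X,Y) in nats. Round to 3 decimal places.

1.598 nats

H(X,Y) = −Σ p(x,y)·ln p(x,y) over all 6 cells.
  cell (0,a): −0.04·ln0.04 = 0.1288
  cell (0,b): −0.36·ln0.36 = 0.3678
  cell (1,a): −0.09·ln0.09 = 0.2167
  cell (1,b): −0.18·ln0.18 = 0.3087
  cell (2,a): −0.22·ln0.22 = 0.3331
  cell (2,b): −0.11·ln0.11 = 0.2428
Sum = 1.598 nats.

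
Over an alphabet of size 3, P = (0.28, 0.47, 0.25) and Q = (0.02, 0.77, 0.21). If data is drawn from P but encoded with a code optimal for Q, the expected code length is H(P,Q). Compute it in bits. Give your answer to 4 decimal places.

2.3204 bits

H(P,Q) = −Σ p·log₂ q.
  −0.28·log₂(0.02) = 1.58028
  −0.47·log₂(0.77) = 0.17722
  −0.25·log₂(0.21) = 0.56288
H(P,Q) = 2.3204 bits.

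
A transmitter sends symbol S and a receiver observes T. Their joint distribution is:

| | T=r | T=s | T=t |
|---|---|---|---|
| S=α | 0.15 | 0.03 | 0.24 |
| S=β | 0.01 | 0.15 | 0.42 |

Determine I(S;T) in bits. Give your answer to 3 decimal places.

Marginals: p(S) = (0.4200, 0.5800), p(T) = (0.1600, 0.1800, 0.6600).
I(S;T) = H(S) + H(T) − H(S,T).
H(S) = 0.9815, H(T) = 1.2640, H(S,T) = 2.0591.
I(S;T) = 0.9815 + 1.2640 − 2.0591 = 0.186 bits.

0.186 bits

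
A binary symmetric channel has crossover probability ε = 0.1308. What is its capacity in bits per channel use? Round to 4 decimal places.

0.4404 bits

Binary symmetric channel: C = 1 − h₂(ε) where h₂ is the binary entropy function.
h₂(0.1308) = −0.1308·log₂0.1308 − 0.8692·log₂0.8692 = 0.5596.
C = 1 − 0.5596 = 0.4404 bits per channel use.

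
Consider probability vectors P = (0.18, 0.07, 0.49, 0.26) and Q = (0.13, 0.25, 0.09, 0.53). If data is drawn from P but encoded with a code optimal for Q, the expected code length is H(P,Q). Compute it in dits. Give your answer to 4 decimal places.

H(P,Q) = −Σ p·log₁₀ q.
  −0.18·log₁₀(0.13) = 0.15949
  −0.07·log₁₀(0.25) = 0.04214
  −0.49·log₁₀(0.09) = 0.51242
  −0.26·log₁₀(0.53) = 0.07169
H(P,Q) = 0.7857 dits.

0.7857 dits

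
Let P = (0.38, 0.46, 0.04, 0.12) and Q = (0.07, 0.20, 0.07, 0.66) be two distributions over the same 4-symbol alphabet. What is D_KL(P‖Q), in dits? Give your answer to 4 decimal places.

D(P‖Q) = Σ p·log₁₀(p/q).
  0.38·log₁₀(0.38/0.07) = 0.27918
  0.46·log₁₀(0.46/0.20) = 0.16639
  0.04·log₁₀(0.04/0.07) = -0.00972
  0.12·log₁₀(0.12/0.66) = -0.08884
D(P‖Q) = 0.3470 dits.

0.3470 dits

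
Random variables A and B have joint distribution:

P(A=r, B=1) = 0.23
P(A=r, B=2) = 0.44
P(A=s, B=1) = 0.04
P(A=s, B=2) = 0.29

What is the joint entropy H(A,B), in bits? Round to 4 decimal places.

H(A,B) = −Σ p(x,y)·log₂ p(x,y) over all 4 cells.
  cell (r,1): −0.23·log₂0.23 = 0.48767
  cell (r,2): −0.44·log₂0.44 = 0.52115
  cell (s,1): −0.04·log₂0.04 = 0.18575
  cell (s,2): −0.29·log₂0.29 = 0.51790
Sum = 1.7125 bits.

1.7125 bits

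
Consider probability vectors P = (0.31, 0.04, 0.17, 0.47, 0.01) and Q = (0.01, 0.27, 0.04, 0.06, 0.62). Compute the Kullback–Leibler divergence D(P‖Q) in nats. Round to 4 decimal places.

2.1603 nats

D(P‖Q) = Σ p·ln(p/q).
  0.31·ln(0.31/0.01) = 1.06454
  0.04·ln(0.04/0.27) = -0.07638
  0.17·ln(0.17/0.04) = 0.24598
  0.47·ln(0.47/0.06) = 0.96744
  0.01·ln(0.01/0.62) = -0.04127
D(P‖Q) = 2.1603 nats.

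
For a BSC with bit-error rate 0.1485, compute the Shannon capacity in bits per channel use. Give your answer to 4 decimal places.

Binary symmetric channel: C = 1 − h₂(ε) where h₂ is the binary entropy function.
h₂(0.1485) = −0.1485·log₂0.1485 − 0.8515·log₂0.8515 = 0.6061.
C = 1 − 0.6061 = 0.3939 bits per channel use.

0.3939 bits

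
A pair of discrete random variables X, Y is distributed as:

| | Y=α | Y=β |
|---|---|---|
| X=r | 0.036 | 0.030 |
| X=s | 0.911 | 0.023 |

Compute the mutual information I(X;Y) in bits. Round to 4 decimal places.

Marginals: p(X) = (0.0660, 0.9340), p(Y) = (0.9470, 0.0530).
I(X;Y) = Σ p(x,y)·log₂[p(x,y)/(p(x)p(y))].
  (r,α): 0.036·log₂(0.5760) = -0.02865
  (r,β): 0.030·log₂(8.5763) = 0.09301
  (s,α): 0.911·log₂(1.0300) = 0.03880
  (s,β): 0.023·log₂(0.4646) = -0.02543
Sum = 0.0777 bits.

0.0777 bits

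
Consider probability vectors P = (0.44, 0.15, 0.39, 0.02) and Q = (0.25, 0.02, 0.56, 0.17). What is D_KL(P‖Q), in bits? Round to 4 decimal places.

D(P‖Q) = Σ p·log₂(p/q).
  0.44·log₂(0.44/0.25) = 0.35885
  0.15·log₂(0.15/0.02) = 0.43603
  0.39·log₂(0.39/0.56) = -0.20356
  0.02·log₂(0.02/0.17) = -0.06175
D(P‖Q) = 0.5296 bits.

0.5296 bits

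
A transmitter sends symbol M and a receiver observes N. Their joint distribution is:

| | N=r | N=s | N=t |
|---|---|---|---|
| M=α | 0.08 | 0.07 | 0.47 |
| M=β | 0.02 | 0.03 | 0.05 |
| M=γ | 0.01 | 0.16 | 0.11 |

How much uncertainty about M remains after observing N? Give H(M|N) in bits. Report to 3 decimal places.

Marginals: p(M) = (0.6200, 0.1000, 0.2800), p(N) = (0.1100, 0.2600, 0.6300).
H(M|N) = Σ p(N) · H(M|N=·).
  N=r: p=0.1100, H(M|N=r) = 1.0958
  N=s: p=0.2600, H(M|N=s) = 1.3002
  N=t: p=0.6300, H(M|N=t) = 1.0451
Weighted sum = 1.117 bits.

1.117 bits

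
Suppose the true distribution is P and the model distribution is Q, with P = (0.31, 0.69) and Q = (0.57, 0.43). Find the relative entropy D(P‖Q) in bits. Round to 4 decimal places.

D(P‖Q) = Σ p·log₂(p/q).
  0.31·log₂(0.31/0.57) = -0.27240
  0.69·log₂(0.69/0.43) = 0.47076
D(P‖Q) = 0.1984 bits.

0.1984 bits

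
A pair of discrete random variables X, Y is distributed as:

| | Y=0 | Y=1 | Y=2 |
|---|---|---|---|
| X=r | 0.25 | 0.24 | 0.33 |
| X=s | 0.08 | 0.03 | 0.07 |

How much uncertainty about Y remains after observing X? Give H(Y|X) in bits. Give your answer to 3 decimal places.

1.554 bits

Chain rule: H(Y|X) = H(X,Y) − H(X).
Marginals: p(X) = (0.8200, 0.1800), p(Y) = (0.3300, 0.2700, 0.4000).
H(X,Y) = 2.2338 bits; H(X) = 0.6801 bits.
H(Y|X) = 2.2338 − 0.6801 = 1.554 bits.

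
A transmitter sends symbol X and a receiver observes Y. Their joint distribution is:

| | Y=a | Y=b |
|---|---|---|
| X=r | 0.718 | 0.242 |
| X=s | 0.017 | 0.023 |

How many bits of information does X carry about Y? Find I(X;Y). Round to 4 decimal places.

0.0129 bits

Marginals: p(X) = (0.9600, 0.0400), p(Y) = (0.7350, 0.2650).
I(X;Y) = H(X) + H(Y) − H(X,Y).
H(X) = 0.2423, H(Y) = 0.8342, H(X,Y) = 1.0636.
I(X;Y) = 0.2423 + 0.8342 − 1.0636 = 0.0129 bits.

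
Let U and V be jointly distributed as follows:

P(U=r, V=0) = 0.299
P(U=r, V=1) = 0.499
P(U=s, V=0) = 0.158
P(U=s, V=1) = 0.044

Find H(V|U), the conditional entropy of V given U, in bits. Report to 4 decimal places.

Chain rule: H(V|U) = H(U,V) − H(U).
Marginals: p(U) = (0.7980, 0.2020), p(V) = (0.4570, 0.5430).
H(U,V) = 1.6401 bits; H(U) = 0.7259 bits.
H(V|U) = 1.6401 − 0.7259 = 0.9142 bits.

0.9142 bits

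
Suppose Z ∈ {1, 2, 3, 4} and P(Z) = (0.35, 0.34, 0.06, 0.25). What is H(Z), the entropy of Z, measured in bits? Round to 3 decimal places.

H(Z) = −Σ p·log₂ p.
  −(0.35)·log₂(0.35) = 0.5301
  −(0.34)·log₂(0.34) = 0.5292
  −(0.06)·log₂(0.06) = 0.2435
  −(0.25)·log₂(0.25) = 0.5000
Sum: 0.5301 + 0.5292 + 0.2435 + 0.5000 = 1.803 bits.

1.803 bits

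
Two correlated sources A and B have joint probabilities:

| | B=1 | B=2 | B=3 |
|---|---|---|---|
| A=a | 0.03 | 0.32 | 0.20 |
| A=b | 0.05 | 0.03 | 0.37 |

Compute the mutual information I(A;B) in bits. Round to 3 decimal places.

Marginals: p(A) = (0.5500, 0.4500), p(B) = (0.0800, 0.3500, 0.5700).
I(A;B) = H(A) + H(B) − H(A,B).
H(A) = 0.9928, H(B) = 1.2839, H(A,B) = 2.0408.
I(A;B) = 0.9928 + 1.2839 − 2.0408 = 0.236 bits.

0.236 bits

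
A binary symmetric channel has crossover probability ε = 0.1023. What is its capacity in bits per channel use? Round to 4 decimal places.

Binary symmetric channel: C = 1 − h₂(ε) where h₂ is the binary entropy function.
h₂(0.1023) = −0.1023·log₂0.1023 − 0.8977·log₂0.8977 = 0.4762.
C = 1 − 0.4762 = 0.5238 bits per channel use.

0.5238 bits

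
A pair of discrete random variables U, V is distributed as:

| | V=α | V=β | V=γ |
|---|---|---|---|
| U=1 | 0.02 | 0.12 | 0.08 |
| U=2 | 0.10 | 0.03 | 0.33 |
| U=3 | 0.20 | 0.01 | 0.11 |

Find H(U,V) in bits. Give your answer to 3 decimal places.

2.664 bits

H(U,V) = −Σ p(x,y)·log₂ p(x,y) over all 9 cells.
  cell (1,α): −0.02·log₂0.02 = 0.1129
  cell (1,β): −0.12·log₂0.12 = 0.3671
  cell (1,γ): −0.08·log₂0.08 = 0.2915
  cell (2,α): −0.10·log₂0.10 = 0.3322
  cell (2,β): −0.03·log₂0.03 = 0.1518
  cell (2,γ): −0.33·log₂0.33 = 0.5278
  cell (3,α): −0.20·log₂0.20 = 0.4644
  cell (3,β): −0.01·log₂0.01 = 0.0664
  cell (3,γ): −0.11·log₂0.11 = 0.3503
Sum = 2.664 bits.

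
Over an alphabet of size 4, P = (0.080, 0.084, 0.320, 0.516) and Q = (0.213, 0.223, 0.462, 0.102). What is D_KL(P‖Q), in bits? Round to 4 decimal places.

D(P‖Q) = Σ p·log₂(p/q).
  0.080·log₂(0.080/0.213) = -0.11302
  0.084·log₂(0.084/0.223) = -0.11832
  0.320·log₂(0.320/0.462) = -0.16954
  0.516·log₂(0.516/0.102) = 1.20682
D(P‖Q) = 0.8059 bits.

0.8059 bits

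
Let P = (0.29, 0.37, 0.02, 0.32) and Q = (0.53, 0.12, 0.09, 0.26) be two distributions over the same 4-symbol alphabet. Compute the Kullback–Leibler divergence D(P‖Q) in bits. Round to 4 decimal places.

D(P‖Q) = Σ p·log₂(p/q).
  0.29·log₂(0.29/0.53) = -0.25228
  0.37·log₂(0.37/0.12) = 0.60106
  0.02·log₂(0.02/0.09) = -0.04340
  0.32·log₂(0.32/0.26) = 0.09586
D(P‖Q) = 0.4012 bits.

0.4012 bits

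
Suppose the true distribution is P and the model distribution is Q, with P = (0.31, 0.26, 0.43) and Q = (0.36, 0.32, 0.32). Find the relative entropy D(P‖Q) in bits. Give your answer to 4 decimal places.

D(P‖Q) = Σ p·log₂(p/q).
  0.31·log₂(0.31/0.36) = -0.06688
  0.26·log₂(0.26/0.32) = -0.07789
  0.43·log₂(0.43/0.32) = 0.18329
D(P‖Q) = 0.0385 bits.

0.0385 bits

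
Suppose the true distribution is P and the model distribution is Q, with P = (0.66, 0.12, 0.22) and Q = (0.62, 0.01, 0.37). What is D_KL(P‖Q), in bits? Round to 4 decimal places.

D(P‖Q) = Σ p·log₂(p/q).
  0.66·log₂(0.66/0.62) = 0.05953
  0.12·log₂(0.12/0.01) = 0.43020
  0.22·log₂(0.22/0.37) = -0.16500
D(P‖Q) = 0.3247 bits.

0.3247 bits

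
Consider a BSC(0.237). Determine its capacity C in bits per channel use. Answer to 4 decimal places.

Binary symmetric channel: C = 1 − h₂(ε) where h₂ is the binary entropy function.
h₂(0.237) = −0.237·log₂0.237 − 0.763·log₂0.763 = 0.7900.
C = 1 − 0.7900 = 0.2100 bits per channel use.

0.2100 bits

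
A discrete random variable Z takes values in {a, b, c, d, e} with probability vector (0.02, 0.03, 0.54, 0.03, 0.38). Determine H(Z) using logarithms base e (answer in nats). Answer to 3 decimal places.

H(Z) = −Σ p·ln p.
  −(0.02)·ln(0.02) = 0.0782
  −(0.03)·ln(0.03) = 0.1052
  −(0.54)·ln(0.54) = 0.3327
  −(0.03)·ln(0.03) = 0.1052
  −(0.38)·ln(0.38) = 0.3677
Sum: 0.0782 + 0.1052 + 0.3327 + 0.1052 + 0.3677 = 0.989 nats.

0.989 nats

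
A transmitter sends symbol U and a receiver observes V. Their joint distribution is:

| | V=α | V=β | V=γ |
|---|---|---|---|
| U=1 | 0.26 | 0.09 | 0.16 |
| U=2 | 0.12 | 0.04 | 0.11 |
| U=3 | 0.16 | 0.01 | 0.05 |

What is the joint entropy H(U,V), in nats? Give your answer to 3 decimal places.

1.975 nats

H(U,V) = −Σ p(x,y)·ln p(x,y) over all 9 cells.
  cell (1,α): −0.26·ln0.26 = 0.3502
  cell (1,β): −0.09·ln0.09 = 0.2167
  cell (1,γ): −0.16·ln0.16 = 0.2932
  cell (2,α): −0.12·ln0.12 = 0.2544
  cell (2,β): −0.04·ln0.04 = 0.1288
  cell (2,γ): −0.11·ln0.11 = 0.2428
  cell (3,α): −0.16·ln0.16 = 0.2932
  cell (3,β): −0.01·ln0.01 = 0.0461
  cell (3,γ): −0.05·ln0.05 = 0.1498
Sum = 1.975 nats.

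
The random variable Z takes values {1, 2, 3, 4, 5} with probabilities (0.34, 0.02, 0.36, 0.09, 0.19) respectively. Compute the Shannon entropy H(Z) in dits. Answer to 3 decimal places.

H(Z) = −Σ p·log₁₀ p.
  −(0.34)·log₁₀(0.34) = 0.1593
  −(0.02)·log₁₀(0.02) = 0.0340
  −(0.36)·log₁₀(0.36) = 0.1597
  −(0.09)·log₁₀(0.09) = 0.0941
  −(0.19)·log₁₀(0.19) = 0.1370
Sum: 0.1593 + 0.0340 + 0.1597 + 0.0941 + 0.1370 = 0.584 dits.

0.584 dits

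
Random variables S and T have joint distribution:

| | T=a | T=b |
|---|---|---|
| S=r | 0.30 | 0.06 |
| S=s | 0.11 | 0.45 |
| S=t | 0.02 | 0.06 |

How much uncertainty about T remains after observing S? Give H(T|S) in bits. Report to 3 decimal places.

Chain rule: H(T|S) = H(S,T) − H(S).
Marginals: p(S) = (0.3600, 0.5600, 0.0800), p(T) = (0.4300, 0.5700).
H(S,T) = 1.9897 bits; H(S) = 1.2906 bits.
H(T|S) = 1.9897 − 1.2906 = 0.699 bits.

0.699 bits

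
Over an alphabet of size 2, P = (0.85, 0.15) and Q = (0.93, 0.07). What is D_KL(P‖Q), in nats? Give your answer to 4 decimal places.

0.0379 nats

D(P‖Q) = Σ p·ln(p/q).
  0.85·ln(0.85/0.93) = -0.07646
  0.15·ln(0.15/0.07) = 0.11432
D(P‖Q) = 0.0379 nats.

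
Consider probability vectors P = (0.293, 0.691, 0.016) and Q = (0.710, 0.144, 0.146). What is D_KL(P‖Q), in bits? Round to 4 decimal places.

1.1383 bits

D(P‖Q) = Σ p·log₂(p/q).
  0.293·log₂(0.293/0.710) = -0.37414
  0.691·log₂(0.691/0.144) = 1.56347
  0.016·log₂(0.016/0.146) = -0.05104
D(P‖Q) = 1.1383 bits.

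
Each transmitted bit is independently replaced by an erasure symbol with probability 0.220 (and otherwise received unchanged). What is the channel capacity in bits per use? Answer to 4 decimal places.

0.7800 bits

Binary erasure channel: capacity C = 1 − ε.
C = 1 − 0.220 = 0.7800 bits per channel use.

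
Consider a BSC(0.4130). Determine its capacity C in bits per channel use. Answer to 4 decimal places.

Binary symmetric channel: C = 1 − h₂(ε) where h₂ is the binary entropy function.
h₂(0.4130) = −0.4130·log₂0.4130 − 0.5870·log₂0.5870 = 0.9780.
C = 1 − 0.9780 = 0.0220 bits per channel use.

0.0220 bits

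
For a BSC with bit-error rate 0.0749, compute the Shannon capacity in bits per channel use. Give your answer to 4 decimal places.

Binary symmetric channel: C = 1 − h₂(ε) where h₂ is the binary entropy function.
h₂(0.0749) = −0.0749·log₂0.0749 − 0.9251·log₂0.9251 = 0.3839.
C = 1 − 0.3839 = 0.6161 bits per channel use.

0.6161 bits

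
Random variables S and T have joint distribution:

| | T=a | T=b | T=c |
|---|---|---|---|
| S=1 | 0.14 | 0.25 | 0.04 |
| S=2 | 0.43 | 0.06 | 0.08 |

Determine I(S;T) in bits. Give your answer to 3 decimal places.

0.197 bits

Marginals: p(S) = (0.4300, 0.5700), p(T) = (0.5700, 0.3100, 0.1200).
I(S;T) = H(S) + H(T) − H(S,T).
H(S) = 0.9858, H(T) = 1.3531, H(S,T) = 2.1415.
I(S;T) = 0.9858 + 1.3531 − 2.1415 = 0.197 bits.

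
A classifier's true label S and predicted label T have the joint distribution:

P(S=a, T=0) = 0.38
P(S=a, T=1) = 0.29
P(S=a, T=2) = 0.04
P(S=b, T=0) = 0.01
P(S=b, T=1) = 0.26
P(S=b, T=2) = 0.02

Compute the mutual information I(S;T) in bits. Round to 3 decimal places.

Marginals: p(S) = (0.7100, 0.2900), p(T) = (0.3900, 0.5500, 0.0600).
I(S;T) = Σ p(x,y)·log₂[p(x,y)/(p(x)p(y))].
  (a,0): 0.38·log₂(1.3723) = 0.1735
  (a,1): 0.29·log₂(0.7426) = -0.1245
  (a,2): 0.04·log₂(0.9390) = -0.0036
  (b,0): 0.01·log₂(0.0884) = -0.0350
  (b,1): 0.26·log₂(1.6301) = 0.1833
  (b,2): 0.02·log₂(1.1494) = 0.0040
Sum = 0.198 bits.

0.198 bits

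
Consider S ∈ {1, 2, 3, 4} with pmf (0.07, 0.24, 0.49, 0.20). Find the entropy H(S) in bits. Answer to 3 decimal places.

1.731 bits

H(S) = −Σ p·log₂ p.
  −(0.07)·log₂(0.07) = 0.2686
  −(0.24)·log₂(0.24) = 0.4941
  −(0.49)·log₂(0.49) = 0.5043
  −(0.20)·log₂(0.20) = 0.4644
Sum: 0.2686 + 0.4941 + 0.5043 + 0.4644 = 1.731 bits.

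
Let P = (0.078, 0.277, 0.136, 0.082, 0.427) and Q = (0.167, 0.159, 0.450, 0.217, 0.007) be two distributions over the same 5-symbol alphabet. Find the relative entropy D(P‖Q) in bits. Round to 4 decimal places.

D(P‖Q) = Σ p·log₂(p/q).
  0.078·log₂(0.078/0.167) = -0.08567
  0.277·log₂(0.277/0.159) = 0.22184
  0.136·log₂(0.136/0.450) = -0.23478
  0.082·log₂(0.082/0.217) = -0.11513
  0.427·log₂(0.427/0.007) = 2.53242
D(P‖Q) = 2.3187 bits.

2.3187 bits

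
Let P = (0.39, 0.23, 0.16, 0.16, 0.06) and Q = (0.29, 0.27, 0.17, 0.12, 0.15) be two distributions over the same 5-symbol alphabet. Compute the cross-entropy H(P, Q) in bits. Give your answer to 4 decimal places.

2.1936 bits

H(P,Q) = −Σ p·log₂ q.
  −0.39·log₂(0.29) = 0.69649
  −0.23·log₂(0.27) = 0.43446
  −0.16·log₂(0.17) = 0.40902
  −0.16·log₂(0.12) = 0.48942
  −0.06·log₂(0.15) = 0.16422
H(P,Q) = 2.1936 bits.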